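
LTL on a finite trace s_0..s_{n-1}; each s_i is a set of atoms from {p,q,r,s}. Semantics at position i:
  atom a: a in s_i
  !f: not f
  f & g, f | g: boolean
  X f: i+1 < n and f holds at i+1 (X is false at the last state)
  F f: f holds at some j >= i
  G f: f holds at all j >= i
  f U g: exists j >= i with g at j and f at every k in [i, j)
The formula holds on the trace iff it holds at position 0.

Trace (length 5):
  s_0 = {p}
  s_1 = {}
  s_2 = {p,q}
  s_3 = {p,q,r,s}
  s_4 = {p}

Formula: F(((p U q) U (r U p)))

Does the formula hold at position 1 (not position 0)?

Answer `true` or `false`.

s_0={p}: F(((p U q) U (r U p)))=True ((p U q) U (r U p))=True (p U q)=False p=True q=False (r U p)=True r=False
s_1={}: F(((p U q) U (r U p)))=True ((p U q) U (r U p))=False (p U q)=False p=False q=False (r U p)=False r=False
s_2={p,q}: F(((p U q) U (r U p)))=True ((p U q) U (r U p))=True (p U q)=True p=True q=True (r U p)=True r=False
s_3={p,q,r,s}: F(((p U q) U (r U p)))=True ((p U q) U (r U p))=True (p U q)=True p=True q=True (r U p)=True r=True
s_4={p}: F(((p U q) U (r U p)))=True ((p U q) U (r U p))=True (p U q)=False p=True q=False (r U p)=True r=False
Evaluating at position 1: result = True

Answer: true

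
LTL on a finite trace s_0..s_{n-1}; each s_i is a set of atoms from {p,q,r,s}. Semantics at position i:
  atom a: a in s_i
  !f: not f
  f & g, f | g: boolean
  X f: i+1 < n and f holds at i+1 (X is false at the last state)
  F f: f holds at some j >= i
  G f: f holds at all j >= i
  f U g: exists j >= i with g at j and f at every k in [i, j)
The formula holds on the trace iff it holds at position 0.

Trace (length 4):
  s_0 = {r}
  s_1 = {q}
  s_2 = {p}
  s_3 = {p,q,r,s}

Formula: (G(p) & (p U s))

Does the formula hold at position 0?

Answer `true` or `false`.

s_0={r}: (G(p) & (p U s))=False G(p)=False p=False (p U s)=False s=False
s_1={q}: (G(p) & (p U s))=False G(p)=False p=False (p U s)=False s=False
s_2={p}: (G(p) & (p U s))=True G(p)=True p=True (p U s)=True s=False
s_3={p,q,r,s}: (G(p) & (p U s))=True G(p)=True p=True (p U s)=True s=True

Answer: false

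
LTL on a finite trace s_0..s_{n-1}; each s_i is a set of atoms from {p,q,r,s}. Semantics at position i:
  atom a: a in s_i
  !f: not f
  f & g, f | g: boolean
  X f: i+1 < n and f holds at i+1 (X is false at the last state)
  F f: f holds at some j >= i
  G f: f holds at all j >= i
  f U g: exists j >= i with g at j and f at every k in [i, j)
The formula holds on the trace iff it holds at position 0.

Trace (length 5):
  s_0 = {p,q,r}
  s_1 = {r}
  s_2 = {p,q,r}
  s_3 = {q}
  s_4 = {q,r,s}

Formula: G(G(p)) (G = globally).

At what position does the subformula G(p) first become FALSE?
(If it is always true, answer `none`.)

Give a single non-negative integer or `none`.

s_0={p,q,r}: G(p)=False p=True
s_1={r}: G(p)=False p=False
s_2={p,q,r}: G(p)=False p=True
s_3={q}: G(p)=False p=False
s_4={q,r,s}: G(p)=False p=False
G(G(p)) holds globally = False
First violation at position 0.

Answer: 0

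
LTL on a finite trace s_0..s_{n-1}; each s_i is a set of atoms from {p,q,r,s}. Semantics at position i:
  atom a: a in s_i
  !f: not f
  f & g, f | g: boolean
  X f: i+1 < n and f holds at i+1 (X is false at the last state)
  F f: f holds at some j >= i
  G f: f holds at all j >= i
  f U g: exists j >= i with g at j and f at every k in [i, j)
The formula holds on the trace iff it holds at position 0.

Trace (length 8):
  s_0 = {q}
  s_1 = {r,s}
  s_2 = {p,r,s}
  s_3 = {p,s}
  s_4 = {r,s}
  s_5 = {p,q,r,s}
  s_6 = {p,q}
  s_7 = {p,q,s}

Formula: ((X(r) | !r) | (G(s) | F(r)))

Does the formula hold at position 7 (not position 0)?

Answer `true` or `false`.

Answer: true

Derivation:
s_0={q}: ((X(r) | !r) | (G(s) | F(r)))=True (X(r) | !r)=True X(r)=True r=False !r=True (G(s) | F(r))=True G(s)=False s=False F(r)=True
s_1={r,s}: ((X(r) | !r) | (G(s) | F(r)))=True (X(r) | !r)=True X(r)=True r=True !r=False (G(s) | F(r))=True G(s)=False s=True F(r)=True
s_2={p,r,s}: ((X(r) | !r) | (G(s) | F(r)))=True (X(r) | !r)=False X(r)=False r=True !r=False (G(s) | F(r))=True G(s)=False s=True F(r)=True
s_3={p,s}: ((X(r) | !r) | (G(s) | F(r)))=True (X(r) | !r)=True X(r)=True r=False !r=True (G(s) | F(r))=True G(s)=False s=True F(r)=True
s_4={r,s}: ((X(r) | !r) | (G(s) | F(r)))=True (X(r) | !r)=True X(r)=True r=True !r=False (G(s) | F(r))=True G(s)=False s=True F(r)=True
s_5={p,q,r,s}: ((X(r) | !r) | (G(s) | F(r)))=True (X(r) | !r)=False X(r)=False r=True !r=False (G(s) | F(r))=True G(s)=False s=True F(r)=True
s_6={p,q}: ((X(r) | !r) | (G(s) | F(r)))=True (X(r) | !r)=True X(r)=False r=False !r=True (G(s) | F(r))=False G(s)=False s=False F(r)=False
s_7={p,q,s}: ((X(r) | !r) | (G(s) | F(r)))=True (X(r) | !r)=True X(r)=False r=False !r=True (G(s) | F(r))=True G(s)=True s=True F(r)=False
Evaluating at position 7: result = True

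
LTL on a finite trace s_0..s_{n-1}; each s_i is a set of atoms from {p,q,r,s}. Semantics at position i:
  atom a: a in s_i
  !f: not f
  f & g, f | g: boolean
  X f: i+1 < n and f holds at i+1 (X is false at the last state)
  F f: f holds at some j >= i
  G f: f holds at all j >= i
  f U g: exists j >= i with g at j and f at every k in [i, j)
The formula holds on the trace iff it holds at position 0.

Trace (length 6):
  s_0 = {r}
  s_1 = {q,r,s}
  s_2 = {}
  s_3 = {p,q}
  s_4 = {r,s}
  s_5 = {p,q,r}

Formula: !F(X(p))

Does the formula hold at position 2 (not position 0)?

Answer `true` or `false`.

s_0={r}: !F(X(p))=False F(X(p))=True X(p)=False p=False
s_1={q,r,s}: !F(X(p))=False F(X(p))=True X(p)=False p=False
s_2={}: !F(X(p))=False F(X(p))=True X(p)=True p=False
s_3={p,q}: !F(X(p))=False F(X(p))=True X(p)=False p=True
s_4={r,s}: !F(X(p))=False F(X(p))=True X(p)=True p=False
s_5={p,q,r}: !F(X(p))=True F(X(p))=False X(p)=False p=True
Evaluating at position 2: result = False

Answer: false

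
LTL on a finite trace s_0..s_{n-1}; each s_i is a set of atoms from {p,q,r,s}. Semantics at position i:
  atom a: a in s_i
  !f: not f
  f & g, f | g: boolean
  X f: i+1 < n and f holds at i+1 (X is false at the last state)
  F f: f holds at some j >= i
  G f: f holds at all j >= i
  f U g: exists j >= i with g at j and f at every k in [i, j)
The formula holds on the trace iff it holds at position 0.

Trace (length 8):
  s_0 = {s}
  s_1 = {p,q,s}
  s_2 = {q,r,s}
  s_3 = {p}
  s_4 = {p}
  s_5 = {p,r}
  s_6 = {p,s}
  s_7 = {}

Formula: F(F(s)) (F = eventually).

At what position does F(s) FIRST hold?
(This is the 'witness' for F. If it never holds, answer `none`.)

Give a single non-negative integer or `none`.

Answer: 0

Derivation:
s_0={s}: F(s)=True s=True
s_1={p,q,s}: F(s)=True s=True
s_2={q,r,s}: F(s)=True s=True
s_3={p}: F(s)=True s=False
s_4={p}: F(s)=True s=False
s_5={p,r}: F(s)=True s=False
s_6={p,s}: F(s)=True s=True
s_7={}: F(s)=False s=False
F(F(s)) holds; first witness at position 0.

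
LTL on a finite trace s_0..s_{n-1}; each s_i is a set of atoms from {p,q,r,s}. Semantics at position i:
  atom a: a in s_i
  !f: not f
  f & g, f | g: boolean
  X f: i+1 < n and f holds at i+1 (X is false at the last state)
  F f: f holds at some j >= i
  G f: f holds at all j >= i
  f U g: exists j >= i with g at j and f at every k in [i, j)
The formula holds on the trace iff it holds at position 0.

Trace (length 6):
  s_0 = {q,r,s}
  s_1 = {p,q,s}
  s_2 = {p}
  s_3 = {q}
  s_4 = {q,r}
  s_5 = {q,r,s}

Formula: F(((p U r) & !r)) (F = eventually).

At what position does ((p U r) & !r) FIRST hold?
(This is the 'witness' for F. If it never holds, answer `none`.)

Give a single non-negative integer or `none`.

s_0={q,r,s}: ((p U r) & !r)=False (p U r)=True p=False r=True !r=False
s_1={p,q,s}: ((p U r) & !r)=False (p U r)=False p=True r=False !r=True
s_2={p}: ((p U r) & !r)=False (p U r)=False p=True r=False !r=True
s_3={q}: ((p U r) & !r)=False (p U r)=False p=False r=False !r=True
s_4={q,r}: ((p U r) & !r)=False (p U r)=True p=False r=True !r=False
s_5={q,r,s}: ((p U r) & !r)=False (p U r)=True p=False r=True !r=False
F(((p U r) & !r)) does not hold (no witness exists).

Answer: none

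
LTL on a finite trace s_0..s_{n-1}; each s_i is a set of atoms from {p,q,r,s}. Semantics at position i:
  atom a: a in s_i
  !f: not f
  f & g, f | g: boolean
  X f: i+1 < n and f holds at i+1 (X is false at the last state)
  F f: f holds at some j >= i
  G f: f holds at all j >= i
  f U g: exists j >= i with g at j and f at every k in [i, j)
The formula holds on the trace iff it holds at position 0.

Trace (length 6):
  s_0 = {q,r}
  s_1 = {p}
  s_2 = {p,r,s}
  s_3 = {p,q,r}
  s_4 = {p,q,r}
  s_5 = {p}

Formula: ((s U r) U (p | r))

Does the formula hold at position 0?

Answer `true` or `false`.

Answer: true

Derivation:
s_0={q,r}: ((s U r) U (p | r))=True (s U r)=True s=False r=True (p | r)=True p=False
s_1={p}: ((s U r) U (p | r))=True (s U r)=False s=False r=False (p | r)=True p=True
s_2={p,r,s}: ((s U r) U (p | r))=True (s U r)=True s=True r=True (p | r)=True p=True
s_3={p,q,r}: ((s U r) U (p | r))=True (s U r)=True s=False r=True (p | r)=True p=True
s_4={p,q,r}: ((s U r) U (p | r))=True (s U r)=True s=False r=True (p | r)=True p=True
s_5={p}: ((s U r) U (p | r))=True (s U r)=False s=False r=False (p | r)=True p=True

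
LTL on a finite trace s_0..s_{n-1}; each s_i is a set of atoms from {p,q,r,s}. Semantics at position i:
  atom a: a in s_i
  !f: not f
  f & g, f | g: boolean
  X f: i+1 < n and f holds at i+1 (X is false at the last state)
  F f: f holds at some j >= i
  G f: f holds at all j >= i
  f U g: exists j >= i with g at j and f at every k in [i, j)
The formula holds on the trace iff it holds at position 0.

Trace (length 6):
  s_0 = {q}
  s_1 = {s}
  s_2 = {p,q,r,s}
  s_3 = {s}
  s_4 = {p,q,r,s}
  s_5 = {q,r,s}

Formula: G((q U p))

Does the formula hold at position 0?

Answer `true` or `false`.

s_0={q}: G((q U p))=False (q U p)=False q=True p=False
s_1={s}: G((q U p))=False (q U p)=False q=False p=False
s_2={p,q,r,s}: G((q U p))=False (q U p)=True q=True p=True
s_3={s}: G((q U p))=False (q U p)=False q=False p=False
s_4={p,q,r,s}: G((q U p))=False (q U p)=True q=True p=True
s_5={q,r,s}: G((q U p))=False (q U p)=False q=True p=False

Answer: false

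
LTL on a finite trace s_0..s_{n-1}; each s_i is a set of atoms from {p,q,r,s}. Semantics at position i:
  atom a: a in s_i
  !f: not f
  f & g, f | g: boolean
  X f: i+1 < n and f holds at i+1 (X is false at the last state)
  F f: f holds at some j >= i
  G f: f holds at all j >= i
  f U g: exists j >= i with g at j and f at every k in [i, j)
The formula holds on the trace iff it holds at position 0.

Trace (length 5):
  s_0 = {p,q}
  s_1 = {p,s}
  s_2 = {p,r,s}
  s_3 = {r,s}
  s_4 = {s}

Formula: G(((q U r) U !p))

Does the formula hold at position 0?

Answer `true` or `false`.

Answer: false

Derivation:
s_0={p,q}: G(((q U r) U !p))=False ((q U r) U !p)=False (q U r)=False q=True r=False !p=False p=True
s_1={p,s}: G(((q U r) U !p))=False ((q U r) U !p)=False (q U r)=False q=False r=False !p=False p=True
s_2={p,r,s}: G(((q U r) U !p))=True ((q U r) U !p)=True (q U r)=True q=False r=True !p=False p=True
s_3={r,s}: G(((q U r) U !p))=True ((q U r) U !p)=True (q U r)=True q=False r=True !p=True p=False
s_4={s}: G(((q U r) U !p))=True ((q U r) U !p)=True (q U r)=False q=False r=False !p=True p=False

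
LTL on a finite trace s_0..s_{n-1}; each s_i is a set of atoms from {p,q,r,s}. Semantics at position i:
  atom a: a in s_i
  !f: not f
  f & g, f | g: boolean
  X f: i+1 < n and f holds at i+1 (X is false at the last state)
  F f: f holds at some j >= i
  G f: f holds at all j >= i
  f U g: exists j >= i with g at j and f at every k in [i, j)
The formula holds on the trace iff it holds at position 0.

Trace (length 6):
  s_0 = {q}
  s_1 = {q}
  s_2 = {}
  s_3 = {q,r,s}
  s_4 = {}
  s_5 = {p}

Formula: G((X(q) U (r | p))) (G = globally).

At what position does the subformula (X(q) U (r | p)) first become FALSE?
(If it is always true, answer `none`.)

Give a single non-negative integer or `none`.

Answer: 0

Derivation:
s_0={q}: (X(q) U (r | p))=False X(q)=True q=True (r | p)=False r=False p=False
s_1={q}: (X(q) U (r | p))=False X(q)=False q=True (r | p)=False r=False p=False
s_2={}: (X(q) U (r | p))=True X(q)=True q=False (r | p)=False r=False p=False
s_3={q,r,s}: (X(q) U (r | p))=True X(q)=False q=True (r | p)=True r=True p=False
s_4={}: (X(q) U (r | p))=False X(q)=False q=False (r | p)=False r=False p=False
s_5={p}: (X(q) U (r | p))=True X(q)=False q=False (r | p)=True r=False p=True
G((X(q) U (r | p))) holds globally = False
First violation at position 0.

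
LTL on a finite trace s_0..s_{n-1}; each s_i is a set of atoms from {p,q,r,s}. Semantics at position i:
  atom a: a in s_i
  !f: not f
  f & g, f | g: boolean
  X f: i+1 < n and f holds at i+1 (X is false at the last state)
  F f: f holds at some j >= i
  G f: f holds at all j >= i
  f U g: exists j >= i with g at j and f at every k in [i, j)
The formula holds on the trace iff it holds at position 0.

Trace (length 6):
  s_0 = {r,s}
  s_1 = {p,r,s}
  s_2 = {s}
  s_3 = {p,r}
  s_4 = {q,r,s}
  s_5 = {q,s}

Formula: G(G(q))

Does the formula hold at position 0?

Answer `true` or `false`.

s_0={r,s}: G(G(q))=False G(q)=False q=False
s_1={p,r,s}: G(G(q))=False G(q)=False q=False
s_2={s}: G(G(q))=False G(q)=False q=False
s_3={p,r}: G(G(q))=False G(q)=False q=False
s_4={q,r,s}: G(G(q))=True G(q)=True q=True
s_5={q,s}: G(G(q))=True G(q)=True q=True

Answer: false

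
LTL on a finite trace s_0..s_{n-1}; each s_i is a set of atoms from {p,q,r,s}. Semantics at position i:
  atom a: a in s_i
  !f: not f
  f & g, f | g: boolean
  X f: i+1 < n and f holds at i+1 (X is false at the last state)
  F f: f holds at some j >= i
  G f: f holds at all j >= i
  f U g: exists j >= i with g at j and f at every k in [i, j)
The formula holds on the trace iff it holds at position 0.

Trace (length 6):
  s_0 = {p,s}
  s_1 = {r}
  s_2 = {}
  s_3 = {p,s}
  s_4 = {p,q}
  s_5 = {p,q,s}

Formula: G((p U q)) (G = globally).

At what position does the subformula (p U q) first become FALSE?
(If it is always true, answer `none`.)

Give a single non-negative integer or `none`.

s_0={p,s}: (p U q)=False p=True q=False
s_1={r}: (p U q)=False p=False q=False
s_2={}: (p U q)=False p=False q=False
s_3={p,s}: (p U q)=True p=True q=False
s_4={p,q}: (p U q)=True p=True q=True
s_5={p,q,s}: (p U q)=True p=True q=True
G((p U q)) holds globally = False
First violation at position 0.

Answer: 0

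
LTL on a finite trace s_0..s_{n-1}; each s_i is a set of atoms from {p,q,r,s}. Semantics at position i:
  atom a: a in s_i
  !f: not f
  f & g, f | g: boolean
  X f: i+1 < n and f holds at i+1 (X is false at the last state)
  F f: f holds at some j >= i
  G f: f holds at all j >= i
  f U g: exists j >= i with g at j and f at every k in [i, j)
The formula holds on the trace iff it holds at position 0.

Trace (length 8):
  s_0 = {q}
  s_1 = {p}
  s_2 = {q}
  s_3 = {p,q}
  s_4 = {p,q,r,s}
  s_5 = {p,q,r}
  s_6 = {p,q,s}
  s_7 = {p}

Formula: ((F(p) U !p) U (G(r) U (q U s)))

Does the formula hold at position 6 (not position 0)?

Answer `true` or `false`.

Answer: true

Derivation:
s_0={q}: ((F(p) U !p) U (G(r) U (q U s)))=True (F(p) U !p)=True F(p)=True p=False !p=True (G(r) U (q U s))=False G(r)=False r=False (q U s)=False q=True s=False
s_1={p}: ((F(p) U !p) U (G(r) U (q U s)))=True (F(p) U !p)=True F(p)=True p=True !p=False (G(r) U (q U s))=False G(r)=False r=False (q U s)=False q=False s=False
s_2={q}: ((F(p) U !p) U (G(r) U (q U s)))=True (F(p) U !p)=True F(p)=True p=False !p=True (G(r) U (q U s))=True G(r)=False r=False (q U s)=True q=True s=False
s_3={p,q}: ((F(p) U !p) U (G(r) U (q U s)))=True (F(p) U !p)=False F(p)=True p=True !p=False (G(r) U (q U s))=True G(r)=False r=False (q U s)=True q=True s=False
s_4={p,q,r,s}: ((F(p) U !p) U (G(r) U (q U s)))=True (F(p) U !p)=False F(p)=True p=True !p=False (G(r) U (q U s))=True G(r)=False r=True (q U s)=True q=True s=True
s_5={p,q,r}: ((F(p) U !p) U (G(r) U (q U s)))=True (F(p) U !p)=False F(p)=True p=True !p=False (G(r) U (q U s))=True G(r)=False r=True (q U s)=True q=True s=False
s_6={p,q,s}: ((F(p) U !p) U (G(r) U (q U s)))=True (F(p) U !p)=False F(p)=True p=True !p=False (G(r) U (q U s))=True G(r)=False r=False (q U s)=True q=True s=True
s_7={p}: ((F(p) U !p) U (G(r) U (q U s)))=False (F(p) U !p)=False F(p)=True p=True !p=False (G(r) U (q U s))=False G(r)=False r=False (q U s)=False q=False s=False
Evaluating at position 6: result = True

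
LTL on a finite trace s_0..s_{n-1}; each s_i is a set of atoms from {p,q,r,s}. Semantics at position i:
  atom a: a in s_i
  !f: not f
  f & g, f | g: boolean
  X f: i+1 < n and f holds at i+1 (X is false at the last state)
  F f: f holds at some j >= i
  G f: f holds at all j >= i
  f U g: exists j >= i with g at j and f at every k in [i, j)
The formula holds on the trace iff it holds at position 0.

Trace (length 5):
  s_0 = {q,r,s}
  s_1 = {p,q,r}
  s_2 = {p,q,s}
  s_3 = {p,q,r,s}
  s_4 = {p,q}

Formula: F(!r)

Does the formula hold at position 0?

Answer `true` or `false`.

s_0={q,r,s}: F(!r)=True !r=False r=True
s_1={p,q,r}: F(!r)=True !r=False r=True
s_2={p,q,s}: F(!r)=True !r=True r=False
s_3={p,q,r,s}: F(!r)=True !r=False r=True
s_4={p,q}: F(!r)=True !r=True r=False

Answer: true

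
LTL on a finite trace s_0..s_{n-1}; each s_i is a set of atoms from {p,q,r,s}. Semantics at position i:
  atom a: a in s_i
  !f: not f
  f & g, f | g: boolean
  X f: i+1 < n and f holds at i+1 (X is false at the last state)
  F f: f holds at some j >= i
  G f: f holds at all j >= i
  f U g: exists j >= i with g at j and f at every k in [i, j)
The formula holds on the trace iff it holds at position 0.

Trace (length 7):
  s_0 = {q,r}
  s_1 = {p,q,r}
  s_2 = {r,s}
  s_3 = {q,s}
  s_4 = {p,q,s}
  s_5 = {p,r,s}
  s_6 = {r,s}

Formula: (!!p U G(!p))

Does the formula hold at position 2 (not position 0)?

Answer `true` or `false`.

Answer: false

Derivation:
s_0={q,r}: (!!p U G(!p))=False !!p=False !p=True p=False G(!p)=False
s_1={p,q,r}: (!!p U G(!p))=False !!p=True !p=False p=True G(!p)=False
s_2={r,s}: (!!p U G(!p))=False !!p=False !p=True p=False G(!p)=False
s_3={q,s}: (!!p U G(!p))=False !!p=False !p=True p=False G(!p)=False
s_4={p,q,s}: (!!p U G(!p))=True !!p=True !p=False p=True G(!p)=False
s_5={p,r,s}: (!!p U G(!p))=True !!p=True !p=False p=True G(!p)=False
s_6={r,s}: (!!p U G(!p))=True !!p=False !p=True p=False G(!p)=True
Evaluating at position 2: result = False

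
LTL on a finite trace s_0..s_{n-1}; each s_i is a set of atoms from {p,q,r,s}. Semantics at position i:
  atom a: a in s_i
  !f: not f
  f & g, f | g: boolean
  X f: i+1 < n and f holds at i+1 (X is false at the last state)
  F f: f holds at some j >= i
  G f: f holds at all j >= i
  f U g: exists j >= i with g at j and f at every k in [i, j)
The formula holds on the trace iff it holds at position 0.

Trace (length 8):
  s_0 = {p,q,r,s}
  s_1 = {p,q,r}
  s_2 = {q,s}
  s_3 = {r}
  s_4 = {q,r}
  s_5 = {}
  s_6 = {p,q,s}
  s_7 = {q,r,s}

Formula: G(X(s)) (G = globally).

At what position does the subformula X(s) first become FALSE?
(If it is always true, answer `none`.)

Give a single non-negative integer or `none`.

Answer: 0

Derivation:
s_0={p,q,r,s}: X(s)=False s=True
s_1={p,q,r}: X(s)=True s=False
s_2={q,s}: X(s)=False s=True
s_3={r}: X(s)=False s=False
s_4={q,r}: X(s)=False s=False
s_5={}: X(s)=True s=False
s_6={p,q,s}: X(s)=True s=True
s_7={q,r,s}: X(s)=False s=True
G(X(s)) holds globally = False
First violation at position 0.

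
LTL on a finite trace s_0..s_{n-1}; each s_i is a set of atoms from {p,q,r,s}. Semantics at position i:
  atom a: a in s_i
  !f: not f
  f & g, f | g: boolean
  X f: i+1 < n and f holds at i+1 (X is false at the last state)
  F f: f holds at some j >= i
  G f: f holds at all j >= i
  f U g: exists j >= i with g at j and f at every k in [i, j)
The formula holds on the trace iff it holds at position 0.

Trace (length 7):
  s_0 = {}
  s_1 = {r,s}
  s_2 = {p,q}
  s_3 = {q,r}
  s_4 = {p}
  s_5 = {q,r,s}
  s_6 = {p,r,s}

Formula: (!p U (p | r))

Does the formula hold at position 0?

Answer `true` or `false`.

s_0={}: (!p U (p | r))=True !p=True p=False (p | r)=False r=False
s_1={r,s}: (!p U (p | r))=True !p=True p=False (p | r)=True r=True
s_2={p,q}: (!p U (p | r))=True !p=False p=True (p | r)=True r=False
s_3={q,r}: (!p U (p | r))=True !p=True p=False (p | r)=True r=True
s_4={p}: (!p U (p | r))=True !p=False p=True (p | r)=True r=False
s_5={q,r,s}: (!p U (p | r))=True !p=True p=False (p | r)=True r=True
s_6={p,r,s}: (!p U (p | r))=True !p=False p=True (p | r)=True r=True

Answer: true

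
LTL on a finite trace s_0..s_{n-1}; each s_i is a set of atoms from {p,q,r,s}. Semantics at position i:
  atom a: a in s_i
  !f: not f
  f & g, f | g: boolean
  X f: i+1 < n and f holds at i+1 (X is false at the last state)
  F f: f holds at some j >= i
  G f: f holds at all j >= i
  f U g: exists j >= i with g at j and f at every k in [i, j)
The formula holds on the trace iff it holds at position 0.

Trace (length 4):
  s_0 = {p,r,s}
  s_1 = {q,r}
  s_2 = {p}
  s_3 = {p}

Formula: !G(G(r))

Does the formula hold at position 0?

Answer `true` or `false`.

s_0={p,r,s}: !G(G(r))=True G(G(r))=False G(r)=False r=True
s_1={q,r}: !G(G(r))=True G(G(r))=False G(r)=False r=True
s_2={p}: !G(G(r))=True G(G(r))=False G(r)=False r=False
s_3={p}: !G(G(r))=True G(G(r))=False G(r)=False r=False

Answer: true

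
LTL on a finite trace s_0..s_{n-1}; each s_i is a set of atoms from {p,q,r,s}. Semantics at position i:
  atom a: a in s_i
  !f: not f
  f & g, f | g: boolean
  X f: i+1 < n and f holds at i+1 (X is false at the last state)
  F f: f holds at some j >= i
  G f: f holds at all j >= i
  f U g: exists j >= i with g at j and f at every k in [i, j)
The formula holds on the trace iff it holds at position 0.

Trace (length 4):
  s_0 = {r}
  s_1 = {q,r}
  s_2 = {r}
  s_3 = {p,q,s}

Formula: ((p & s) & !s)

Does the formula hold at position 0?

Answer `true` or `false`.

s_0={r}: ((p & s) & !s)=False (p & s)=False p=False s=False !s=True
s_1={q,r}: ((p & s) & !s)=False (p & s)=False p=False s=False !s=True
s_2={r}: ((p & s) & !s)=False (p & s)=False p=False s=False !s=True
s_3={p,q,s}: ((p & s) & !s)=False (p & s)=True p=True s=True !s=False

Answer: false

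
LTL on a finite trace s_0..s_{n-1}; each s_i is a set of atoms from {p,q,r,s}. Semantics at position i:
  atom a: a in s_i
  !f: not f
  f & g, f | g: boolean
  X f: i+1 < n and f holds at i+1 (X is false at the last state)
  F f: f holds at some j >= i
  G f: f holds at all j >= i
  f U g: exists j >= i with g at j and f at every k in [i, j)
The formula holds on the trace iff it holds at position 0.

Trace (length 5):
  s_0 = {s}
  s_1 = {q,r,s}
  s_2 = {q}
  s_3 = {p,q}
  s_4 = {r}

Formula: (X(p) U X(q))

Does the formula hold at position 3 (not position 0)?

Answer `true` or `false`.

s_0={s}: (X(p) U X(q))=True X(p)=False p=False X(q)=True q=False
s_1={q,r,s}: (X(p) U X(q))=True X(p)=False p=False X(q)=True q=True
s_2={q}: (X(p) U X(q))=True X(p)=True p=False X(q)=True q=True
s_3={p,q}: (X(p) U X(q))=False X(p)=False p=True X(q)=False q=True
s_4={r}: (X(p) U X(q))=False X(p)=False p=False X(q)=False q=False
Evaluating at position 3: result = False

Answer: false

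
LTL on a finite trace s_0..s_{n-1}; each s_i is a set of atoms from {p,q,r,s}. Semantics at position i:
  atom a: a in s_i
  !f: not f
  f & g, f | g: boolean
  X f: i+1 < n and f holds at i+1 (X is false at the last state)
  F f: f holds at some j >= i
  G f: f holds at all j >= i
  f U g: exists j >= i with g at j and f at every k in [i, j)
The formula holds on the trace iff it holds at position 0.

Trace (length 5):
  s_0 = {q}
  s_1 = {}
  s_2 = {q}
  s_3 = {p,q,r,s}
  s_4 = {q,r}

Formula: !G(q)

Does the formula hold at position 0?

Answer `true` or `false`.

Answer: true

Derivation:
s_0={q}: !G(q)=True G(q)=False q=True
s_1={}: !G(q)=True G(q)=False q=False
s_2={q}: !G(q)=False G(q)=True q=True
s_3={p,q,r,s}: !G(q)=False G(q)=True q=True
s_4={q,r}: !G(q)=False G(q)=True q=True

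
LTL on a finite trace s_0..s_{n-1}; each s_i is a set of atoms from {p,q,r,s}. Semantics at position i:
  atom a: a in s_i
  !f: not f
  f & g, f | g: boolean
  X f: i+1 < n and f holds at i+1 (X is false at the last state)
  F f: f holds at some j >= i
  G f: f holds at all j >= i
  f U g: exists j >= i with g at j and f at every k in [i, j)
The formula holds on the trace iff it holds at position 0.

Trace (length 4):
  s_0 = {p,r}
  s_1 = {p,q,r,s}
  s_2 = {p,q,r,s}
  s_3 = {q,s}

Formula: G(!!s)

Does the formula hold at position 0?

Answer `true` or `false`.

Answer: false

Derivation:
s_0={p,r}: G(!!s)=False !!s=False !s=True s=False
s_1={p,q,r,s}: G(!!s)=True !!s=True !s=False s=True
s_2={p,q,r,s}: G(!!s)=True !!s=True !s=False s=True
s_3={q,s}: G(!!s)=True !!s=True !s=False s=True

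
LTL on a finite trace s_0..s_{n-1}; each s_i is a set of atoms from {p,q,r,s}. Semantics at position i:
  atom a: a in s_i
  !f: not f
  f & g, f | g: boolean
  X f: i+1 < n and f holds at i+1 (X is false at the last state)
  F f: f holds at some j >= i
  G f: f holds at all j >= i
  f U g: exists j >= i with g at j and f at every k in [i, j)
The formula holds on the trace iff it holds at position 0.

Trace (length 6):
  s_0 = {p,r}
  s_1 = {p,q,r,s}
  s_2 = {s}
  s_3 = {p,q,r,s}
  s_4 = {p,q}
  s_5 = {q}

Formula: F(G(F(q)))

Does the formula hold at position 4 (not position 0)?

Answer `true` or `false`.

s_0={p,r}: F(G(F(q)))=True G(F(q))=True F(q)=True q=False
s_1={p,q,r,s}: F(G(F(q)))=True G(F(q))=True F(q)=True q=True
s_2={s}: F(G(F(q)))=True G(F(q))=True F(q)=True q=False
s_3={p,q,r,s}: F(G(F(q)))=True G(F(q))=True F(q)=True q=True
s_4={p,q}: F(G(F(q)))=True G(F(q))=True F(q)=True q=True
s_5={q}: F(G(F(q)))=True G(F(q))=True F(q)=True q=True
Evaluating at position 4: result = True

Answer: true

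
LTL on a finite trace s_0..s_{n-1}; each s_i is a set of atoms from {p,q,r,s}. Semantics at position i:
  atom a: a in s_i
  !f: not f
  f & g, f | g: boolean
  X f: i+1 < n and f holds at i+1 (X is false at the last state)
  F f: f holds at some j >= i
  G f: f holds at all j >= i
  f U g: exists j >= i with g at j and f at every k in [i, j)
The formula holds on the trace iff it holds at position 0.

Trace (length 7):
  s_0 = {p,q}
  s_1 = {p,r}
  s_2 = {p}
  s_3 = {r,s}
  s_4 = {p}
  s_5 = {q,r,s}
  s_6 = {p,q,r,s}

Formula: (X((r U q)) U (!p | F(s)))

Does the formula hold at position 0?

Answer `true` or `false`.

s_0={p,q}: (X((r U q)) U (!p | F(s)))=True X((r U q))=False (r U q)=True r=False q=True (!p | F(s))=True !p=False p=True F(s)=True s=False
s_1={p,r}: (X((r U q)) U (!p | F(s)))=True X((r U q))=False (r U q)=False r=True q=False (!p | F(s))=True !p=False p=True F(s)=True s=False
s_2={p}: (X((r U q)) U (!p | F(s)))=True X((r U q))=False (r U q)=False r=False q=False (!p | F(s))=True !p=False p=True F(s)=True s=False
s_3={r,s}: (X((r U q)) U (!p | F(s)))=True X((r U q))=False (r U q)=False r=True q=False (!p | F(s))=True !p=True p=False F(s)=True s=True
s_4={p}: (X((r U q)) U (!p | F(s)))=True X((r U q))=True (r U q)=False r=False q=False (!p | F(s))=True !p=False p=True F(s)=True s=False
s_5={q,r,s}: (X((r U q)) U (!p | F(s)))=True X((r U q))=True (r U q)=True r=True q=True (!p | F(s))=True !p=True p=False F(s)=True s=True
s_6={p,q,r,s}: (X((r U q)) U (!p | F(s)))=True X((r U q))=False (r U q)=True r=True q=True (!p | F(s))=True !p=False p=True F(s)=True s=True

Answer: true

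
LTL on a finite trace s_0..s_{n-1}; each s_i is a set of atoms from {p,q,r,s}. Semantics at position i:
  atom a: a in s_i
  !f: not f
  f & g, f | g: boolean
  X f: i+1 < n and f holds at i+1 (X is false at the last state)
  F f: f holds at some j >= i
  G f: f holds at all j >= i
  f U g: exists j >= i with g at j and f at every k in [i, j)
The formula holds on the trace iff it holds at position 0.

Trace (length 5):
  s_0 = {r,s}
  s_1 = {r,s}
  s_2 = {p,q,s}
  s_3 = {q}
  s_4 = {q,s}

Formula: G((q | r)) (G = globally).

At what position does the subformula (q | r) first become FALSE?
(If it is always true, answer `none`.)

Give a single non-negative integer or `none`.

Answer: none

Derivation:
s_0={r,s}: (q | r)=True q=False r=True
s_1={r,s}: (q | r)=True q=False r=True
s_2={p,q,s}: (q | r)=True q=True r=False
s_3={q}: (q | r)=True q=True r=False
s_4={q,s}: (q | r)=True q=True r=False
G((q | r)) holds globally = True
No violation — formula holds at every position.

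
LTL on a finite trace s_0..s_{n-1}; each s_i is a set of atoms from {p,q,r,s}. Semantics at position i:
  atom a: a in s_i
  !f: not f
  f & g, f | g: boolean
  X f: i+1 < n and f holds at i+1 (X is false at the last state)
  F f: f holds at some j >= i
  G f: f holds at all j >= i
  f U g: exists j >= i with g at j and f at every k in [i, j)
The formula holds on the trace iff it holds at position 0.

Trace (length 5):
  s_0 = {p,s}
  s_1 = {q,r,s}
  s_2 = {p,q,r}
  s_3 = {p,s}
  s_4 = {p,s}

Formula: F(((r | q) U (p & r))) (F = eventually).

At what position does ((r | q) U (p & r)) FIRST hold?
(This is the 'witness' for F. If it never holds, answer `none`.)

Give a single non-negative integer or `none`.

s_0={p,s}: ((r | q) U (p & r))=False (r | q)=False r=False q=False (p & r)=False p=True
s_1={q,r,s}: ((r | q) U (p & r))=True (r | q)=True r=True q=True (p & r)=False p=False
s_2={p,q,r}: ((r | q) U (p & r))=True (r | q)=True r=True q=True (p & r)=True p=True
s_3={p,s}: ((r | q) U (p & r))=False (r | q)=False r=False q=False (p & r)=False p=True
s_4={p,s}: ((r | q) U (p & r))=False (r | q)=False r=False q=False (p & r)=False p=True
F(((r | q) U (p & r))) holds; first witness at position 1.

Answer: 1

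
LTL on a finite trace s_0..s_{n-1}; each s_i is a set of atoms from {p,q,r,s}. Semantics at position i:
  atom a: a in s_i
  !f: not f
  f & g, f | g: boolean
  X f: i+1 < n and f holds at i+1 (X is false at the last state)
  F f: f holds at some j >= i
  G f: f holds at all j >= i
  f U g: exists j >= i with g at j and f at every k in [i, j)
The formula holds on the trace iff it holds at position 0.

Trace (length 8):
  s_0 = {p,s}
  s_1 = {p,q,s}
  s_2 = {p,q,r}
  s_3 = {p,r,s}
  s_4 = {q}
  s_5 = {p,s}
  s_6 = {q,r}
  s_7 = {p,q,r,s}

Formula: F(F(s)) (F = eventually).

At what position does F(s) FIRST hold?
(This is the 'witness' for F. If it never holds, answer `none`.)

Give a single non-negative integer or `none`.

Answer: 0

Derivation:
s_0={p,s}: F(s)=True s=True
s_1={p,q,s}: F(s)=True s=True
s_2={p,q,r}: F(s)=True s=False
s_3={p,r,s}: F(s)=True s=True
s_4={q}: F(s)=True s=False
s_5={p,s}: F(s)=True s=True
s_6={q,r}: F(s)=True s=False
s_7={p,q,r,s}: F(s)=True s=True
F(F(s)) holds; first witness at position 0.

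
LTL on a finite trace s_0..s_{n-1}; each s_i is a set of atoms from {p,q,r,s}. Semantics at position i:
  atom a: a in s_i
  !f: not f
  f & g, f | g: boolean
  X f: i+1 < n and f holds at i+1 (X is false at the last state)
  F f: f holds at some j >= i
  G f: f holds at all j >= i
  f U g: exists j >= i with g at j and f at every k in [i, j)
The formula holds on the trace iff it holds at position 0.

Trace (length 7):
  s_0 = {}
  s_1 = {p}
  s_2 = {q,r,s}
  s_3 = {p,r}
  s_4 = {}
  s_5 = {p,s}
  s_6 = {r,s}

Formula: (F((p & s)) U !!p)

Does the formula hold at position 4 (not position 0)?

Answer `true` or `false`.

Answer: true

Derivation:
s_0={}: (F((p & s)) U !!p)=True F((p & s))=True (p & s)=False p=False s=False !!p=False !p=True
s_1={p}: (F((p & s)) U !!p)=True F((p & s))=True (p & s)=False p=True s=False !!p=True !p=False
s_2={q,r,s}: (F((p & s)) U !!p)=True F((p & s))=True (p & s)=False p=False s=True !!p=False !p=True
s_3={p,r}: (F((p & s)) U !!p)=True F((p & s))=True (p & s)=False p=True s=False !!p=True !p=False
s_4={}: (F((p & s)) U !!p)=True F((p & s))=True (p & s)=False p=False s=False !!p=False !p=True
s_5={p,s}: (F((p & s)) U !!p)=True F((p & s))=True (p & s)=True p=True s=True !!p=True !p=False
s_6={r,s}: (F((p & s)) U !!p)=False F((p & s))=False (p & s)=False p=False s=True !!p=False !p=True
Evaluating at position 4: result = True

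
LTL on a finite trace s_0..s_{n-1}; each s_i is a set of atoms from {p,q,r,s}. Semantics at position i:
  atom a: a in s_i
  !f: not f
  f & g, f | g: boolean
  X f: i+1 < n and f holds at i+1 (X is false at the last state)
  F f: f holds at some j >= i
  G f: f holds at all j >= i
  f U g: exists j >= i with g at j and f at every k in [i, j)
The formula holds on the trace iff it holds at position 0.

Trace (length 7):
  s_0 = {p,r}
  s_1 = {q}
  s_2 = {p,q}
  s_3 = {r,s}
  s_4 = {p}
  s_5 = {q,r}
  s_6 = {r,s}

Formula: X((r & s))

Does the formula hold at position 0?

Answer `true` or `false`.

s_0={p,r}: X((r & s))=False (r & s)=False r=True s=False
s_1={q}: X((r & s))=False (r & s)=False r=False s=False
s_2={p,q}: X((r & s))=True (r & s)=False r=False s=False
s_3={r,s}: X((r & s))=False (r & s)=True r=True s=True
s_4={p}: X((r & s))=False (r & s)=False r=False s=False
s_5={q,r}: X((r & s))=True (r & s)=False r=True s=False
s_6={r,s}: X((r & s))=False (r & s)=True r=True s=True

Answer: false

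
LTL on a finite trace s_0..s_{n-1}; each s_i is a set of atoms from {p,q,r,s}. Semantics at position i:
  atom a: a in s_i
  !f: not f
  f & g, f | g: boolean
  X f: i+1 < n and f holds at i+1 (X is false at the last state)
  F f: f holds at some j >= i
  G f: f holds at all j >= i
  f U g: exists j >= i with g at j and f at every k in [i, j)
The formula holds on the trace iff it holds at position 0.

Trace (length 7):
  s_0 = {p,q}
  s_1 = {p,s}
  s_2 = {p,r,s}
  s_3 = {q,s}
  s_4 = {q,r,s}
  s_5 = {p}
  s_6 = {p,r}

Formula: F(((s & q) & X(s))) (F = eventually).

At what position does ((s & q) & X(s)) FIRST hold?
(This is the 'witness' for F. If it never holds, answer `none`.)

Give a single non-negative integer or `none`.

Answer: 3

Derivation:
s_0={p,q}: ((s & q) & X(s))=False (s & q)=False s=False q=True X(s)=True
s_1={p,s}: ((s & q) & X(s))=False (s & q)=False s=True q=False X(s)=True
s_2={p,r,s}: ((s & q) & X(s))=False (s & q)=False s=True q=False X(s)=True
s_3={q,s}: ((s & q) & X(s))=True (s & q)=True s=True q=True X(s)=True
s_4={q,r,s}: ((s & q) & X(s))=False (s & q)=True s=True q=True X(s)=False
s_5={p}: ((s & q) & X(s))=False (s & q)=False s=False q=False X(s)=False
s_6={p,r}: ((s & q) & X(s))=False (s & q)=False s=False q=False X(s)=False
F(((s & q) & X(s))) holds; first witness at position 3.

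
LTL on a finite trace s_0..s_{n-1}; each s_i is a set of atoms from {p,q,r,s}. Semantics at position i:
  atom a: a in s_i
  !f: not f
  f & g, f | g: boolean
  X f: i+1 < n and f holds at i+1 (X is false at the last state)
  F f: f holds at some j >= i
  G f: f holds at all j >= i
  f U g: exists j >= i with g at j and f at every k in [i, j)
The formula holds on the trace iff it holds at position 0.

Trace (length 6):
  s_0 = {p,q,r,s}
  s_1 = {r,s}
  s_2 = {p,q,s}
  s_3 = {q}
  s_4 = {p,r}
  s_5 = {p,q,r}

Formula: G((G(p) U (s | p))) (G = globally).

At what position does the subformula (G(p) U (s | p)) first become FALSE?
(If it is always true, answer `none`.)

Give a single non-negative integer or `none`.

s_0={p,q,r,s}: (G(p) U (s | p))=True G(p)=False p=True (s | p)=True s=True
s_1={r,s}: (G(p) U (s | p))=True G(p)=False p=False (s | p)=True s=True
s_2={p,q,s}: (G(p) U (s | p))=True G(p)=False p=True (s | p)=True s=True
s_3={q}: (G(p) U (s | p))=False G(p)=False p=False (s | p)=False s=False
s_4={p,r}: (G(p) U (s | p))=True G(p)=True p=True (s | p)=True s=False
s_5={p,q,r}: (G(p) U (s | p))=True G(p)=True p=True (s | p)=True s=False
G((G(p) U (s | p))) holds globally = False
First violation at position 3.

Answer: 3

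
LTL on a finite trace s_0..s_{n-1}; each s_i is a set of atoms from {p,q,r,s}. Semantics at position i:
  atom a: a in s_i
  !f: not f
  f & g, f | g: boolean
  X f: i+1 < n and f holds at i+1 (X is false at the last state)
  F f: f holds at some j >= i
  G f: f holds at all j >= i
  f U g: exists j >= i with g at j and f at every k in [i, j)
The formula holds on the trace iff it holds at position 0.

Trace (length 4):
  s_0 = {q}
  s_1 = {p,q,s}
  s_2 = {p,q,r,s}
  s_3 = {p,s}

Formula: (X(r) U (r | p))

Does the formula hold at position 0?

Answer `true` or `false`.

Answer: false

Derivation:
s_0={q}: (X(r) U (r | p))=False X(r)=False r=False (r | p)=False p=False
s_1={p,q,s}: (X(r) U (r | p))=True X(r)=True r=False (r | p)=True p=True
s_2={p,q,r,s}: (X(r) U (r | p))=True X(r)=False r=True (r | p)=True p=True
s_3={p,s}: (X(r) U (r | p))=True X(r)=False r=False (r | p)=True p=True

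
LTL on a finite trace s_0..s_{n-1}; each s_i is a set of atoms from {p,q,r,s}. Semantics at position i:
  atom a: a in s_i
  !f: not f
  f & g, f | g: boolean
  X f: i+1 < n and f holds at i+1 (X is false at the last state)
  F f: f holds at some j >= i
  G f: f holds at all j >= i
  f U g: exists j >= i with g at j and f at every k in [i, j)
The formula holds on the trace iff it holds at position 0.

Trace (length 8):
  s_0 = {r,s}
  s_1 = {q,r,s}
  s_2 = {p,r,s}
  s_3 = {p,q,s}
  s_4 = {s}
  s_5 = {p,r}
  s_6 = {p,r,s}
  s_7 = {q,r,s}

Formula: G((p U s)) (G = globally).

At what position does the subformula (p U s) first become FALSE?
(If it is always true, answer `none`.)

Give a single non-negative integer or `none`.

Answer: none

Derivation:
s_0={r,s}: (p U s)=True p=False s=True
s_1={q,r,s}: (p U s)=True p=False s=True
s_2={p,r,s}: (p U s)=True p=True s=True
s_3={p,q,s}: (p U s)=True p=True s=True
s_4={s}: (p U s)=True p=False s=True
s_5={p,r}: (p U s)=True p=True s=False
s_6={p,r,s}: (p U s)=True p=True s=True
s_7={q,r,s}: (p U s)=True p=False s=True
G((p U s)) holds globally = True
No violation — formula holds at every position.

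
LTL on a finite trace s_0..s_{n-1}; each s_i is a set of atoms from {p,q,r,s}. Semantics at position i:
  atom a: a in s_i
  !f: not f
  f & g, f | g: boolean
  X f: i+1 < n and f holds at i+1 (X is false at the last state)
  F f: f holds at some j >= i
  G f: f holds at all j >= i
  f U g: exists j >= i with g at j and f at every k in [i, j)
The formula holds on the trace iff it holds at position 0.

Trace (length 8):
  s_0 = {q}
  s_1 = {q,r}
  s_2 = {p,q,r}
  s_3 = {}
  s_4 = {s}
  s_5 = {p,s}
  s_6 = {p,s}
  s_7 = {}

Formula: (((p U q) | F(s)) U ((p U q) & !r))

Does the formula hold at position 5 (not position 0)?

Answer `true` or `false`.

Answer: false

Derivation:
s_0={q}: (((p U q) | F(s)) U ((p U q) & !r))=True ((p U q) | F(s))=True (p U q)=True p=False q=True F(s)=True s=False ((p U q) & !r)=True !r=True r=False
s_1={q,r}: (((p U q) | F(s)) U ((p U q) & !r))=False ((p U q) | F(s))=True (p U q)=True p=False q=True F(s)=True s=False ((p U q) & !r)=False !r=False r=True
s_2={p,q,r}: (((p U q) | F(s)) U ((p U q) & !r))=False ((p U q) | F(s))=True (p U q)=True p=True q=True F(s)=True s=False ((p U q) & !r)=False !r=False r=True
s_3={}: (((p U q) | F(s)) U ((p U q) & !r))=False ((p U q) | F(s))=True (p U q)=False p=False q=False F(s)=True s=False ((p U q) & !r)=False !r=True r=False
s_4={s}: (((p U q) | F(s)) U ((p U q) & !r))=False ((p U q) | F(s))=True (p U q)=False p=False q=False F(s)=True s=True ((p U q) & !r)=False !r=True r=False
s_5={p,s}: (((p U q) | F(s)) U ((p U q) & !r))=False ((p U q) | F(s))=True (p U q)=False p=True q=False F(s)=True s=True ((p U q) & !r)=False !r=True r=False
s_6={p,s}: (((p U q) | F(s)) U ((p U q) & !r))=False ((p U q) | F(s))=True (p U q)=False p=True q=False F(s)=True s=True ((p U q) & !r)=False !r=True r=False
s_7={}: (((p U q) | F(s)) U ((p U q) & !r))=False ((p U q) | F(s))=False (p U q)=False p=False q=False F(s)=False s=False ((p U q) & !r)=False !r=True r=False
Evaluating at position 5: result = False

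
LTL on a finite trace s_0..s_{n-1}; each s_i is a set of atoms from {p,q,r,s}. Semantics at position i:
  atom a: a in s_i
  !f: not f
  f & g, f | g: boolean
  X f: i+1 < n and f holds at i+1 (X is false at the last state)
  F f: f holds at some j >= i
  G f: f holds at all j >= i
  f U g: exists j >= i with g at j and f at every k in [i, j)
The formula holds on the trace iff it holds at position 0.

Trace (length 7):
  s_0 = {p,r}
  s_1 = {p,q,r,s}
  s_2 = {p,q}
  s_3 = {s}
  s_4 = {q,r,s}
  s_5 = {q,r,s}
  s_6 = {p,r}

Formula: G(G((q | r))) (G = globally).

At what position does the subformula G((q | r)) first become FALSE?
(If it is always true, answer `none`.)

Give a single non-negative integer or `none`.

s_0={p,r}: G((q | r))=False (q | r)=True q=False r=True
s_1={p,q,r,s}: G((q | r))=False (q | r)=True q=True r=True
s_2={p,q}: G((q | r))=False (q | r)=True q=True r=False
s_3={s}: G((q | r))=False (q | r)=False q=False r=False
s_4={q,r,s}: G((q | r))=True (q | r)=True q=True r=True
s_5={q,r,s}: G((q | r))=True (q | r)=True q=True r=True
s_6={p,r}: G((q | r))=True (q | r)=True q=False r=True
G(G((q | r))) holds globally = False
First violation at position 0.

Answer: 0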